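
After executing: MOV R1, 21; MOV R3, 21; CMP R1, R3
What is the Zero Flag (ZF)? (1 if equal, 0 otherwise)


Register state trace:
  MOV R1, 21  → R1 = 21
  MOV R3, 21  → R3 = 21
  CMP R1, R3  → computes 21 - 21 = 0
  Result is zero, so values are equal
ZF = 1

1


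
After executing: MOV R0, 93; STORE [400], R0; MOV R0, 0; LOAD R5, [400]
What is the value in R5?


Register and memory trace:
  MOV R0, 93  → R0 = 93
  STORE [400], R0  → mem[400] = 93
  MOV R0, 0  → R0 = 0
  LOAD R5, [400]  → R5 = mem[400] = 93
Final: R5 = 93

93


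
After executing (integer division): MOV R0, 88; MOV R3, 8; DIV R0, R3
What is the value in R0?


Register state trace:
  MOV R0, 88  → R0 = 88
  MOV R3, 8  → R3 = 8
  DIV R0, R3  → R0 = 88 // 8 = 11
Final: R0 = 11

11


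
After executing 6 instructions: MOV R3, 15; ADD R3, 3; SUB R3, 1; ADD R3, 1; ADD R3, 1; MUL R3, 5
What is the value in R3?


Register state trace:
  MOV R3, 15  → R3 = 15
  ADD R3, 3  → R3 = 15 + 3 = 18
  SUB R3, 1  → R3 = 18 - 1 = 17
  ADD R3, 1  → R3 = 17 + 1 = 18
  ADD R3, 1  → R3 = 18 + 1 = 19
  MUL R3, 5  → R3 = 19 * 5 = 95
Final: R3 = 95

95


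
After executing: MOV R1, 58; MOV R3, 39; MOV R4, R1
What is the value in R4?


Register state trace:
  MOV R1, 58  → R1 = 58
  MOV R3, 39  → R3 = 39
  MOV R4, R1  → R4 = 58
Final: R4 = 58

58


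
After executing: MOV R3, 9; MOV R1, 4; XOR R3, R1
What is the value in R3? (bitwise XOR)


Register state trace:
  MOV R3, 9  → R3 = 9 (0b00001001)
  MOV R1, 4  → R1 = 4 (0b00000100)
  XOR R3, R1  → R3 = 9 XOR 4 = 13 (0b00001101)
Final: R3 = 13

13


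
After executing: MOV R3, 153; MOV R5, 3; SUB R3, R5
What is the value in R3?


Register state trace:
  MOV R3, 153  → R3 = 153
  MOV R5, 3  → R5 = 3
  SUB R3, R5  → R3 = 153 - 3 = 150
Final: R3 = 150

150


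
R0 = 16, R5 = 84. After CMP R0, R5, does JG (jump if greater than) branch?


Trace:
  R0 = 16, R5 = 84
  CMP R0, R5  → compares 16 vs 84
  JG checks: is 16 greater than 84?
  16 < 84, so condition is false
Branch taken: No

No


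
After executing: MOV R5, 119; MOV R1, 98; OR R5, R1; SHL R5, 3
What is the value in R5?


Register state trace:
  MOV R5, 119  → R5 = 119 (0b01110111)
  MOV R1, 98  → R1 = 98 (0b01100010)
  OR R5, R1  → R5 = 119 OR 98 = 119 (0b01110111)
  SHL R5, 3  → R5 = 119 << 3 = 952
Final: R5 = 952

952


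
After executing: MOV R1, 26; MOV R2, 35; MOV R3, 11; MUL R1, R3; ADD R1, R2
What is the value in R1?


Register state trace:
  MOV R1, 26  → R1 = 26
  MOV R2, 35  → R2 = 35
  MOV R3, 11  → R3 = 11
  MUL R1, R3  → R1 = 26 * 11 = 286
  ADD R1, R2  → R1 = 286 + 35 = 321
Final: R1 = 321

321


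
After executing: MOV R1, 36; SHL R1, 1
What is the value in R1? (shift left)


Register state trace:
  MOV R1, 36  → R1 = 36
  SHL R1, 1  → R1 = 36 << 1 = 36 * 2^1 = 72
Final: R1 = 72

72


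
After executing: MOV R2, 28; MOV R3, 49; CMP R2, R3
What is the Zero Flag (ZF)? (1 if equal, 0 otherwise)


Register state trace:
  MOV R2, 28  → R2 = 28
  MOV R3, 49  → R3 = 49
  CMP R2, R3  → computes 28 - 49 = -21
  Result is nonzero, so values are not equal
ZF = 0

0


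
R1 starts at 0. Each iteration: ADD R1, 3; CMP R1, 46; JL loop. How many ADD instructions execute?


Loop trace (R1 starts at 0, target 46, step 3):
  ADD #1: R1 = 0 + 3 = 3  → 3 < 46, loop
  ADD #2: R1 = 3 + 3 = 6  → 6 < 46, loop
  ADD #3: R1 = 6 + 3 = 9  → 9 < 46, loop
  ADD #4: R1 = 9 + 3 = 12  → 12 < 46, loop
  ADD #5: R1 = 12 + 3 = 15  → 15 < 46, loop
  ADD #6: R1 = 15 + 3 = 18  → 18 < 46, loop
  ADD #7: R1 = 18 + 3 = 21  → 21 < 46, loop
  ADD #8: R1 = 21 + 3 = 24  → 24 < 46, loop
  ADD #9: R1 = 24 + 3 = 27  → 27 < 46, loop
  ADD #10: R1 = 27 + 3 = 30  → 30 < 46, loop
  ADD #11: R1 = 30 + 3 = 33  → 33 < 46, loop
  ADD #12: R1 = 33 + 3 = 36  → 36 < 46, loop
  ADD #13: R1 = 36 + 3 = 39  → 39 < 46, loop
  ADD #14: R1 = 39 + 3 = 42  → 42 < 46, loop
  ADD #15: R1 = 42 + 3 = 45  → 45 < 46, loop
  ADD #16: R1 = 45 + 3 = 48  → 48 >= 46, exit
Total ADD instructions: 16

16


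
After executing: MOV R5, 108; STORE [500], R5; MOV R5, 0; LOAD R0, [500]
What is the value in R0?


Register and memory trace:
  MOV R5, 108  → R5 = 108
  STORE [500], R5  → mem[500] = 108
  MOV R5, 0  → R5 = 0
  LOAD R0, [500]  → R0 = mem[500] = 108
Final: R0 = 108

108


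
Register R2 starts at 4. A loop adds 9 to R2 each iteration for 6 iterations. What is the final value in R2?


Starting value: R2 = 4
  Iter 1: R2 = 4 + 9 = 13
  Iter 2: R2 = 13 + 9 = 22
  Iter 3: R2 = 22 + 9 = 31
  Iter 4: R2 = 31 + 9 = 40
  Iter 5: R2 = 40 + 9 = 49
  Iter 6: R2 = 49 + 9 = 58
Final: R2 = 58

58


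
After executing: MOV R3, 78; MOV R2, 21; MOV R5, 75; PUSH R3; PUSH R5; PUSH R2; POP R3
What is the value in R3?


Stack trace (top is rightmost):
  MOV R3, 78  → R3 = 78
  MOV R2, 21  → R2 = 21
  MOV R5, 75  → R5 = 75
  PUSH R3  → stack: [78]
  PUSH R5  → stack: [78, 75]
  PUSH R2  → stack: [78, 75, 21]
  POP R3  → R3 = 21, stack: [78, 75]
Final: R3 = 21

21


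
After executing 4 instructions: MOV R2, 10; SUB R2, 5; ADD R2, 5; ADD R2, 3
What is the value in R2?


Register state trace:
  MOV R2, 10  → R2 = 10
  SUB R2, 5  → R2 = 10 - 5 = 5
  ADD R2, 5  → R2 = 5 + 5 = 10
  ADD R2, 3  → R2 = 10 + 3 = 13
Final: R2 = 13

13


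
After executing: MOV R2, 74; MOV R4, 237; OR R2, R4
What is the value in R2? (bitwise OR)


Register state trace:
  MOV R2, 74  → R2 = 74 (0b01001010)
  MOV R4, 237  → R4 = 237 (0b11101101)
  OR R2, R4   → R2 = 74 OR 237 = 239 (0b11101111)
Final: R2 = 239

239


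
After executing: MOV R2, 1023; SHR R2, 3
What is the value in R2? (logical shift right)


Register state trace:
  MOV R2, 1023  → R2 = 1023
  SHR R2, 3  → R2 = 1023 >> 3 = 1023 // 2^3 = 127
Final: R2 = 127

127


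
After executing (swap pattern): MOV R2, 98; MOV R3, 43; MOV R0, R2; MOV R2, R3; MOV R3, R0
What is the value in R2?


Register state trace (swap pattern):
  MOV R2, 98  → R2 = 98
  MOV R3, 43  → R3 = 43
  MOV R0, R2  → R0 = 98  (save R2)
  MOV R2, R3  → R2 = 43  (R2 gets R3's value)
  MOV R3, R0  → R3 = 98  (R3 gets saved value)
Final: R2 = 43

43


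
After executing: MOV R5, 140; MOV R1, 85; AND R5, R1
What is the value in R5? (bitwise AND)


Register state trace:
  MOV R5, 140  → R5 = 140 (0b10001100)
  MOV R1, 85  → R1 = 85 (0b01010101)
  AND R5, R1  → R5 = 140 AND 85 = 4 (0b00000100)
Final: R5 = 4

4


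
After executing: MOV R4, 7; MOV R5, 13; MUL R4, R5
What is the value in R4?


Register state trace:
  MOV R4, 7  → R4 = 7
  MOV R5, 13  → R5 = 13
  MUL R4, R5  → R4 = 7 * 13 = 91
Final: R4 = 91

91


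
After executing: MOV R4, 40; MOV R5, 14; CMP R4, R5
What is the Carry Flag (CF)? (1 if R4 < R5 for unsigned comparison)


Register state trace:
  MOV R4, 40  → R4 = 40
  MOV R5, 14  → R5 = 14
  CMP R4, R5  → unsigned 40 - 14: no borrow
  40 >= 14, so CF = 0
CF = 0

0


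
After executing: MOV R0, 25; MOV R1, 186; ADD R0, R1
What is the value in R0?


Register state trace:
  MOV R0, 25  → R0 = 25
  MOV R1, 186  → R1 = 186
  ADD R0, R1  → R0 = 25 + 186 = 211
Final: R0 = 211

211


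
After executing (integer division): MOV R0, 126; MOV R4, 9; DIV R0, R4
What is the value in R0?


Register state trace:
  MOV R0, 126  → R0 = 126
  MOV R4, 9  → R4 = 9
  DIV R0, R4  → R0 = 126 // 9 = 14
Final: R0 = 14

14


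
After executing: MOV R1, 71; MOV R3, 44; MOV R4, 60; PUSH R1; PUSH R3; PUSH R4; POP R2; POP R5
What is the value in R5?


Stack trace (top is rightmost):
  MOV R1, 71  → R1 = 71
  MOV R3, 44  → R3 = 44
  MOV R4, 60  → R4 = 60
  PUSH R1  → stack: [71]
  PUSH R3  → stack: [71, 44]
  PUSH R4  → stack: [71, 44, 60]
  POP R2  → R2 = 60, stack: [71, 44]
  POP R5  → R5 = 44, stack: [71]
Final: R5 = 44

44


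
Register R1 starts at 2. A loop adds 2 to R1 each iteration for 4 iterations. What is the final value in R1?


Starting value: R1 = 2
  Iter 1: R1 = 2 + 2 = 4
  Iter 2: R1 = 4 + 2 = 6
  Iter 3: R1 = 6 + 2 = 8
  Iter 4: R1 = 8 + 2 = 10
Final: R1 = 10

10


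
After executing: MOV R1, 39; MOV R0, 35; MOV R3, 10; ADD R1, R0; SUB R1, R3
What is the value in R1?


Register state trace:
  MOV R1, 39  → R1 = 39
  MOV R0, 35  → R0 = 35
  MOV R3, 10  → R3 = 10
  ADD R1, R0  → R1 = 39 + 35 = 74
  SUB R1, R3  → R1 = 74 - 10 = 64
Final: R1 = 64

64


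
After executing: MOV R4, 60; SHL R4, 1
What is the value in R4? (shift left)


Register state trace:
  MOV R4, 60  → R4 = 60
  SHL R4, 1  → R4 = 60 << 1 = 60 * 2^1 = 120
Final: R4 = 120

120


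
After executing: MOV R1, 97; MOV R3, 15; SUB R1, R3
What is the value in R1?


Register state trace:
  MOV R1, 97  → R1 = 97
  MOV R3, 15  → R3 = 15
  SUB R1, R3  → R1 = 97 - 15 = 82
Final: R1 = 82

82


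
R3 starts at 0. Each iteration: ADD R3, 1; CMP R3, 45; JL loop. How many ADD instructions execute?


Loop trace (R3 starts at 0, target 45, step 1):
  ADD #1: R3 = 0 + 1 = 1  → 1 < 45, loop
  ADD #2: R3 = 1 + 1 = 2  → 2 < 45, loop
  ADD #3: R3 = 2 + 1 = 3  → 3 < 45, loop
  ADD #4: R3 = 3 + 1 = 4  → 4 < 45, loop
  ADD #5: R3 = 4 + 1 = 5  → 5 < 45, loop
  ADD #6: R3 = 5 + 1 = 6  → 6 < 45, loop
  ADD #7: R3 = 6 + 1 = 7  → 7 < 45, loop
  ADD #8: R3 = 7 + 1 = 8  → 8 < 45, loop
  ADD #9: R3 = 8 + 1 = 9  → 9 < 45, loop
  ADD #10: R3 = 9 + 1 = 10  → 10 < 45, loop
  ADD #11: R3 = 10 + 1 = 11  → 11 < 45, loop
  ADD #12: R3 = 11 + 1 = 12  → 12 < 45, loop
  ADD #13: R3 = 12 + 1 = 13  → 13 < 45, loop
  ADD #14: R3 = 13 + 1 = 14  → 14 < 45, loop
  ADD #15: R3 = 14 + 1 = 15  → 15 < 45, loop
  ADD #16: R3 = 15 + 1 = 16  → 16 < 45, loop
  ADD #17: R3 = 16 + 1 = 17  → 17 < 45, loop
  ADD #18: R3 = 17 + 1 = 18  → 18 < 45, loop
  ADD #19: R3 = 18 + 1 = 19  → 19 < 45, loop
  ADD #20: R3 = 19 + 1 = 20  → 20 < 45, loop
  ADD #21: R3 = 20 + 1 = 21  → 21 < 45, loop
  ADD #22: R3 = 21 + 1 = 22  → 22 < 45, loop
  ADD #23: R3 = 22 + 1 = 23  → 23 < 45, loop
  ADD #24: R3 = 23 + 1 = 24  → 24 < 45, loop
  ADD #25: R3 = 24 + 1 = 25  → 25 < 45, loop
  ADD #26: R3 = 25 + 1 = 26  → 26 < 45, loop
  ADD #27: R3 = 26 + 1 = 27  → 27 < 45, loop
  ADD #28: R3 = 27 + 1 = 28  → 28 < 45, loop
  ADD #29: R3 = 28 + 1 = 29  → 29 < 45, loop
  ADD #30: R3 = 29 + 1 = 30  → 30 < 45, loop
  ADD #31: R3 = 30 + 1 = 31  → 31 < 45, loop
  ADD #32: R3 = 31 + 1 = 32  → 32 < 45, loop
  ADD #33: R3 = 32 + 1 = 33  → 33 < 45, loop
  ADD #34: R3 = 33 + 1 = 34  → 34 < 45, loop
  ADD #35: R3 = 34 + 1 = 35  → 35 < 45, loop
  ADD #36: R3 = 35 + 1 = 36  → 36 < 45, loop
  ADD #37: R3 = 36 + 1 = 37  → 37 < 45, loop
  ADD #38: R3 = 37 + 1 = 38  → 38 < 45, loop
  ADD #39: R3 = 38 + 1 = 39  → 39 < 45, loop
  ADD #40: R3 = 39 + 1 = 40  → 40 < 45, loop
  ADD #41: R3 = 40 + 1 = 41  → 41 < 45, loop
  ADD #42: R3 = 41 + 1 = 42  → 42 < 45, loop
  ADD #43: R3 = 42 + 1 = 43  → 43 < 45, loop
  ADD #44: R3 = 43 + 1 = 44  → 44 < 45, loop
  ADD #45: R3 = 44 + 1 = 45  → 45 >= 45, exit
Total ADD instructions: 45

45


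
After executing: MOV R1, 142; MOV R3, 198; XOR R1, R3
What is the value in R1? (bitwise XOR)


Register state trace:
  MOV R1, 142  → R1 = 142 (0b10001110)
  MOV R3, 198  → R3 = 198 (0b11000110)
  XOR R1, R3  → R1 = 142 XOR 198 = 72 (0b01001000)
Final: R1 = 72

72


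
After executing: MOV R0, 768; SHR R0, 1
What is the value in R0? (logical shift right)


Register state trace:
  MOV R0, 768  → R0 = 768
  SHR R0, 1  → R0 = 768 >> 1 = 768 // 2^1 = 384
Final: R0 = 384

384


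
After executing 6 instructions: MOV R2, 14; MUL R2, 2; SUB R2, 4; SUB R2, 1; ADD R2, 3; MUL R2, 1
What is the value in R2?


Register state trace:
  MOV R2, 14  → R2 = 14
  MUL R2, 2  → R2 = 14 * 2 = 28
  SUB R2, 4  → R2 = 28 - 4 = 24
  SUB R2, 1  → R2 = 24 - 1 = 23
  ADD R2, 3  → R2 = 23 + 3 = 26
  MUL R2, 1  → R2 = 26 * 1 = 26
Final: R2 = 26

26


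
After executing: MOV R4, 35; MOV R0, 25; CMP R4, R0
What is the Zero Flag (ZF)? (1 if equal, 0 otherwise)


Register state trace:
  MOV R4, 35  → R4 = 35
  MOV R0, 25  → R0 = 25
  CMP R4, R0  → computes 35 - 25 = 10
  Result is nonzero, so values are not equal
ZF = 0

0


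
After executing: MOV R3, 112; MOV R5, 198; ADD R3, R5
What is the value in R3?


Register state trace:
  MOV R3, 112  → R3 = 112
  MOV R5, 198  → R5 = 198
  ADD R3, R5  → R3 = 112 + 198 = 310
Final: R3 = 310

310


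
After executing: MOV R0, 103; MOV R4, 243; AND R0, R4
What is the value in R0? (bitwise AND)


Register state trace:
  MOV R0, 103  → R0 = 103 (0b01100111)
  MOV R4, 243  → R4 = 243 (0b11110011)
  AND R0, R4  → R0 = 103 AND 243 = 99 (0b01100011)
Final: R0 = 99

99


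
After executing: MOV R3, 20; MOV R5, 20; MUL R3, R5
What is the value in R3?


Register state trace:
  MOV R3, 20  → R3 = 20
  MOV R5, 20  → R5 = 20
  MUL R3, R5  → R3 = 20 * 20 = 400
Final: R3 = 400

400


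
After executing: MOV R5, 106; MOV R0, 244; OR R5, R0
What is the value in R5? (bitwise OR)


Register state trace:
  MOV R5, 106  → R5 = 106 (0b01101010)
  MOV R0, 244  → R0 = 244 (0b11110100)
  OR R5, R0   → R5 = 106 OR 244 = 254 (0b11111110)
Final: R5 = 254

254


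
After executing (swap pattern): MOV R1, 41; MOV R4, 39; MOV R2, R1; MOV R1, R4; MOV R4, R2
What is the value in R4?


Register state trace (swap pattern):
  MOV R1, 41  → R1 = 41
  MOV R4, 39  → R4 = 39
  MOV R2, R1  → R2 = 41  (save R1)
  MOV R1, R4  → R1 = 39  (R1 gets R4's value)
  MOV R4, R2  → R4 = 41  (R4 gets saved value)
Final: R4 = 41

41


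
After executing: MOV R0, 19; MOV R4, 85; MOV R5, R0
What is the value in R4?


Register state trace:
  MOV R0, 19  → R0 = 19
  MOV R4, 85  → R4 = 85
  MOV R5, R0  → R5 = 19
Final: R4 = 85

85


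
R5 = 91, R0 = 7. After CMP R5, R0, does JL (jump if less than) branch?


Trace:
  R5 = 91, R0 = 7
  CMP R5, R0  → compares 91 vs 7
  JL checks: is 91 less than 7?
  91 > 7, so condition is false
Branch taken: No

No


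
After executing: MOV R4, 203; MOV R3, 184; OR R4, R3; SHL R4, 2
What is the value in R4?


Register state trace:
  MOV R4, 203  → R4 = 203 (0b11001011)
  MOV R3, 184  → R3 = 184 (0b10111000)
  OR R4, R3  → R4 = 203 OR 184 = 251 (0b11111011)
  SHL R4, 2  → R4 = 251 << 2 = 1004
Final: R4 = 1004

1004


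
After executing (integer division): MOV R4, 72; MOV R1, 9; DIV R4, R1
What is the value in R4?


Register state trace:
  MOV R4, 72  → R4 = 72
  MOV R1, 9  → R1 = 9
  DIV R4, R1  → R4 = 72 // 9 = 8
Final: R4 = 8

8


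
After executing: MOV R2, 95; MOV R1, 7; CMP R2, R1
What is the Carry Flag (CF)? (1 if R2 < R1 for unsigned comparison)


Register state trace:
  MOV R2, 95  → R2 = 95
  MOV R1, 7  → R1 = 7
  CMP R2, R1  → unsigned 95 - 7: no borrow
  95 >= 7, so CF = 0
CF = 0

0


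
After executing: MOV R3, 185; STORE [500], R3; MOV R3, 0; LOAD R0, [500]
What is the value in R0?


Register and memory trace:
  MOV R3, 185  → R3 = 185
  STORE [500], R3  → mem[500] = 185
  MOV R3, 0  → R3 = 0
  LOAD R0, [500]  → R0 = mem[500] = 185
Final: R0 = 185

185


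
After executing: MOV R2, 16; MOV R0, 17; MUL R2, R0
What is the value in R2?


Register state trace:
  MOV R2, 16  → R2 = 16
  MOV R0, 17  → R0 = 17
  MUL R2, R0  → R2 = 16 * 17 = 272
Final: R2 = 272

272


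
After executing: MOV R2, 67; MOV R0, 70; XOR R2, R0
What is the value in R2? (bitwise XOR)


Register state trace:
  MOV R2, 67  → R2 = 67 (0b01000011)
  MOV R0, 70  → R0 = 70 (0b01000110)
  XOR R2, R0  → R2 = 67 XOR 70 = 5 (0b00000101)
Final: R2 = 5

5


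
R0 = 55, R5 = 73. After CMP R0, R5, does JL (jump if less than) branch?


Trace:
  R0 = 55, R5 = 73
  CMP R0, R5  → compares 55 vs 73
  JL checks: is 55 less than 73?
  55 < 73, so condition is true
Branch taken: Yes

Yes


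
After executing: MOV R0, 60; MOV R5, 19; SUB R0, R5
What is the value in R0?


Register state trace:
  MOV R0, 60  → R0 = 60
  MOV R5, 19  → R5 = 19
  SUB R0, R5  → R0 = 60 - 19 = 41
Final: R0 = 41

41


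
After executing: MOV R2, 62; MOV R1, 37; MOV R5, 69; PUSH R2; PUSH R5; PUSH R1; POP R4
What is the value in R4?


Stack trace (top is rightmost):
  MOV R2, 62  → R2 = 62
  MOV R1, 37  → R1 = 37
  MOV R5, 69  → R5 = 69
  PUSH R2  → stack: [62]
  PUSH R5  → stack: [62, 69]
  PUSH R1  → stack: [62, 69, 37]
  POP R4  → R4 = 37, stack: [62, 69]
Final: R4 = 37

37


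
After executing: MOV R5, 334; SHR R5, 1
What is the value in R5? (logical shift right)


Register state trace:
  MOV R5, 334  → R5 = 334
  SHR R5, 1  → R5 = 334 >> 1 = 334 // 2^1 = 167
Final: R5 = 167

167


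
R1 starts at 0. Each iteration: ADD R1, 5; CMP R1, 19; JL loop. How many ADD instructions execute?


Loop trace (R1 starts at 0, target 19, step 5):
  ADD #1: R1 = 0 + 5 = 5  → 5 < 19, loop
  ADD #2: R1 = 5 + 5 = 10  → 10 < 19, loop
  ADD #3: R1 = 10 + 5 = 15  → 15 < 19, loop
  ADD #4: R1 = 15 + 5 = 20  → 20 >= 19, exit
Total ADD instructions: 4

4


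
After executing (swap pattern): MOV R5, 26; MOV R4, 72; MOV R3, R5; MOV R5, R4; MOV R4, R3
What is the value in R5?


Register state trace (swap pattern):
  MOV R5, 26  → R5 = 26
  MOV R4, 72  → R4 = 72
  MOV R3, R5  → R3 = 26  (save R5)
  MOV R5, R4  → R5 = 72  (R5 gets R4's value)
  MOV R4, R3  → R4 = 26  (R4 gets saved value)
Final: R5 = 72

72


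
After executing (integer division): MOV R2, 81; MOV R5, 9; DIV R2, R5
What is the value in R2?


Register state trace:
  MOV R2, 81  → R2 = 81
  MOV R5, 9  → R5 = 9
  DIV R2, R5  → R2 = 81 // 9 = 9
Final: R2 = 9

9


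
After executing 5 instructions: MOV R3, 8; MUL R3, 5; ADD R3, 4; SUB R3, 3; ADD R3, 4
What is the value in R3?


Register state trace:
  MOV R3, 8  → R3 = 8
  MUL R3, 5  → R3 = 8 * 5 = 40
  ADD R3, 4  → R3 = 40 + 4 = 44
  SUB R3, 3  → R3 = 44 - 3 = 41
  ADD R3, 4  → R3 = 41 + 4 = 45
Final: R3 = 45

45


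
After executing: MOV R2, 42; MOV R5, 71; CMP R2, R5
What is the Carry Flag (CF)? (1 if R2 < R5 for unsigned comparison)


Register state trace:
  MOV R2, 42  → R2 = 42
  MOV R5, 71  → R5 = 71
  CMP R2, R5  → unsigned 42 - 71: borrow occurs
  42 < 71, so CF = 1
CF = 1

1


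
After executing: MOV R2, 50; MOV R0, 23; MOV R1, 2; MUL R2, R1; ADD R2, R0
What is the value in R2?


Register state trace:
  MOV R2, 50  → R2 = 50
  MOV R0, 23  → R0 = 23
  MOV R1, 2  → R1 = 2
  MUL R2, R1  → R2 = 50 * 2 = 100
  ADD R2, R0  → R2 = 100 + 23 = 123
Final: R2 = 123

123


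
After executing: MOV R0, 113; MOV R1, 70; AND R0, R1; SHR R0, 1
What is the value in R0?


Register state trace:
  MOV R0, 113  → R0 = 113 (0b01110001)
  MOV R1, 70  → R1 = 70 (0b01000110)
  AND R0, R1  → R0 = 113 AND 70 = 64 (0b01000000)
  SHR R0, 1  → R0 = 64 >> 1 = 32
Final: R0 = 32

32


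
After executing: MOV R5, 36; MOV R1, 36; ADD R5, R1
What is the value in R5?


Register state trace:
  MOV R5, 36  → R5 = 36
  MOV R1, 36  → R1 = 36
  ADD R5, R1  → R5 = 36 + 36 = 72
Final: R5 = 72

72


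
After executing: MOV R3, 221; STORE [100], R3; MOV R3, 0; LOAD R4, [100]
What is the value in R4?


Register and memory trace:
  MOV R3, 221  → R3 = 221
  STORE [100], R3  → mem[100] = 221
  MOV R3, 0  → R3 = 0
  LOAD R4, [100]  → R4 = mem[100] = 221
Final: R4 = 221

221


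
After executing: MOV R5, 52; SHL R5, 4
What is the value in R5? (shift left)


Register state trace:
  MOV R5, 52  → R5 = 52
  SHL R5, 4  → R5 = 52 << 4 = 52 * 2^4 = 832
Final: R5 = 832

832


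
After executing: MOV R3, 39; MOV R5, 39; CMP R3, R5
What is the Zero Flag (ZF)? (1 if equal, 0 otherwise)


Register state trace:
  MOV R3, 39  → R3 = 39
  MOV R5, 39  → R5 = 39
  CMP R3, R5  → computes 39 - 39 = 0
  Result is zero, so values are equal
ZF = 1

1


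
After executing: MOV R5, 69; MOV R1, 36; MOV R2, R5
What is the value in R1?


Register state trace:
  MOV R5, 69  → R5 = 69
  MOV R1, 36  → R1 = 36
  MOV R2, R5  → R2 = 69
Final: R1 = 36

36


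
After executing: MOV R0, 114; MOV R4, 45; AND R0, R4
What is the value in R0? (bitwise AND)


Register state trace:
  MOV R0, 114  → R0 = 114 (0b01110010)
  MOV R4, 45  → R4 = 45 (0b00101101)
  AND R0, R4  → R0 = 114 AND 45 = 32 (0b00100000)
Final: R0 = 32

32


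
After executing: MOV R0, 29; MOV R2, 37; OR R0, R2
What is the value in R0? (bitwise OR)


Register state trace:
  MOV R0, 29  → R0 = 29 (0b00011101)
  MOV R2, 37  → R2 = 37 (0b00100101)
  OR R0, R2   → R0 = 29 OR 37 = 61 (0b00111101)
Final: R0 = 61

61


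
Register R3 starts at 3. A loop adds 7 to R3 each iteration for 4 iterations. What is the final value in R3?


Starting value: R3 = 3
  Iter 1: R3 = 3 + 7 = 10
  Iter 2: R3 = 10 + 7 = 17
  Iter 3: R3 = 17 + 7 = 24
  Iter 4: R3 = 24 + 7 = 31
Final: R3 = 31

31


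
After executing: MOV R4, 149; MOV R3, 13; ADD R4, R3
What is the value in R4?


Register state trace:
  MOV R4, 149  → R4 = 149
  MOV R3, 13  → R3 = 13
  ADD R4, R3  → R4 = 149 + 13 = 162
Final: R4 = 162

162


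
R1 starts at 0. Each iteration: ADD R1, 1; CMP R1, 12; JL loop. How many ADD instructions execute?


Loop trace (R1 starts at 0, target 12, step 1):
  ADD #1: R1 = 0 + 1 = 1  → 1 < 12, loop
  ADD #2: R1 = 1 + 1 = 2  → 2 < 12, loop
  ADD #3: R1 = 2 + 1 = 3  → 3 < 12, loop
  ADD #4: R1 = 3 + 1 = 4  → 4 < 12, loop
  ADD #5: R1 = 4 + 1 = 5  → 5 < 12, loop
  ADD #6: R1 = 5 + 1 = 6  → 6 < 12, loop
  ADD #7: R1 = 6 + 1 = 7  → 7 < 12, loop
  ADD #8: R1 = 7 + 1 = 8  → 8 < 12, loop
  ADD #9: R1 = 8 + 1 = 9  → 9 < 12, loop
  ADD #10: R1 = 9 + 1 = 10  → 10 < 12, loop
  ADD #11: R1 = 10 + 1 = 11  → 11 < 12, loop
  ADD #12: R1 = 11 + 1 = 12  → 12 >= 12, exit
Total ADD instructions: 12

12


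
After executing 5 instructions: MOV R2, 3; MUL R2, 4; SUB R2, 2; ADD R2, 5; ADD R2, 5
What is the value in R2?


Register state trace:
  MOV R2, 3  → R2 = 3
  MUL R2, 4  → R2 = 3 * 4 = 12
  SUB R2, 2  → R2 = 12 - 2 = 10
  ADD R2, 5  → R2 = 10 + 5 = 15
  ADD R2, 5  → R2 = 15 + 5 = 20
Final: R2 = 20

20


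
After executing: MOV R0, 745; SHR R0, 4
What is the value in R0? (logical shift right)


Register state trace:
  MOV R0, 745  → R0 = 745
  SHR R0, 4  → R0 = 745 >> 4 = 745 // 2^4 = 46
Final: R0 = 46

46


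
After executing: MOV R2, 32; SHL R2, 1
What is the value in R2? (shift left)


Register state trace:
  MOV R2, 32  → R2 = 32
  SHL R2, 1  → R2 = 32 << 1 = 32 * 2^1 = 64
Final: R2 = 64

64


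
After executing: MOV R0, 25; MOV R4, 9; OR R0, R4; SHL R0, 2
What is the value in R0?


Register state trace:
  MOV R0, 25  → R0 = 25 (0b00011001)
  MOV R4, 9  → R4 = 9 (0b00001001)
  OR R0, R4  → R0 = 25 OR 9 = 25 (0b00011001)
  SHL R0, 2  → R0 = 25 << 2 = 100
Final: R0 = 100

100


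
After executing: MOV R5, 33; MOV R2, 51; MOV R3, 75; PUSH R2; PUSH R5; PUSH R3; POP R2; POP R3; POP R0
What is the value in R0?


Stack trace (top is rightmost):
  MOV R5, 33  → R5 = 33
  MOV R2, 51  → R2 = 51
  MOV R3, 75  → R3 = 75
  PUSH R2  → stack: [51]
  PUSH R5  → stack: [51, 33]
  PUSH R3  → stack: [51, 33, 75]
  POP R2  → R2 = 75, stack: [51, 33]
  POP R3  → R3 = 33, stack: [51]
  POP R0  → R0 = 51, stack: []
Final: R0 = 51

51


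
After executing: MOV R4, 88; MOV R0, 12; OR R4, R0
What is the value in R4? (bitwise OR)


Register state trace:
  MOV R4, 88  → R4 = 88 (0b01011000)
  MOV R0, 12  → R0 = 12 (0b00001100)
  OR R4, R0   → R4 = 88 OR 12 = 92 (0b01011100)
Final: R4 = 92

92


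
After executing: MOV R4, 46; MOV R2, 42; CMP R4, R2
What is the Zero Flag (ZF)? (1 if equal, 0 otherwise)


Register state trace:
  MOV R4, 46  → R4 = 46
  MOV R2, 42  → R2 = 42
  CMP R4, R2  → computes 46 - 42 = 4
  Result is nonzero, so values are not equal
ZF = 0

0


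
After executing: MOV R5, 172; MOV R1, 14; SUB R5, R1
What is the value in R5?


Register state trace:
  MOV R5, 172  → R5 = 172
  MOV R1, 14  → R1 = 14
  SUB R5, R1  → R5 = 172 - 14 = 158
Final: R5 = 158

158


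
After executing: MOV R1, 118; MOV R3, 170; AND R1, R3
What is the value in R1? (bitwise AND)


Register state trace:
  MOV R1, 118  → R1 = 118 (0b01110110)
  MOV R3, 170  → R3 = 170 (0b10101010)
  AND R1, R3  → R1 = 118 AND 170 = 34 (0b00100010)
Final: R1 = 34

34


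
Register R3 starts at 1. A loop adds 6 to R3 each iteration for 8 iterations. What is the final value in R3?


Starting value: R3 = 1
  Iter 1: R3 = 1 + 6 = 7
  Iter 2: R3 = 7 + 6 = 13
  Iter 3: R3 = 13 + 6 = 19
  Iter 4: R3 = 19 + 6 = 25
  Iter 5: R3 = 25 + 6 = 31
  Iter 6: R3 = 31 + 6 = 37
  Iter 7: R3 = 37 + 6 = 43
  Iter 8: R3 = 43 + 6 = 49
Final: R3 = 49

49


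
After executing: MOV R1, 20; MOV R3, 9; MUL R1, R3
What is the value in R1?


Register state trace:
  MOV R1, 20  → R1 = 20
  MOV R3, 9  → R3 = 9
  MUL R1, R3  → R1 = 20 * 9 = 180
Final: R1 = 180

180


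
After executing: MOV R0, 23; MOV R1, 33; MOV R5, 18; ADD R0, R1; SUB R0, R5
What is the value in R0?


Register state trace:
  MOV R0, 23  → R0 = 23
  MOV R1, 33  → R1 = 33
  MOV R5, 18  → R5 = 18
  ADD R0, R1  → R0 = 23 + 33 = 56
  SUB R0, R5  → R0 = 56 - 18 = 38
Final: R0 = 38

38


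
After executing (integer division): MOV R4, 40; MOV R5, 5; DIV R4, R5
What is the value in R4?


Register state trace:
  MOV R4, 40  → R4 = 40
  MOV R5, 5  → R5 = 5
  DIV R4, R5  → R4 = 40 // 5 = 8
Final: R4 = 8

8


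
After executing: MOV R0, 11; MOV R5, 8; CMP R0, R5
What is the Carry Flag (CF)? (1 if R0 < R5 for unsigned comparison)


Register state trace:
  MOV R0, 11  → R0 = 11
  MOV R5, 8  → R5 = 8
  CMP R0, R5  → unsigned 11 - 8: no borrow
  11 >= 8, so CF = 0
CF = 0

0


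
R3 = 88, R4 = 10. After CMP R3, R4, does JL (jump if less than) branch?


Trace:
  R3 = 88, R4 = 10
  CMP R3, R4  → compares 88 vs 10
  JL checks: is 88 less than 10?
  88 > 10, so condition is false
Branch taken: No

No


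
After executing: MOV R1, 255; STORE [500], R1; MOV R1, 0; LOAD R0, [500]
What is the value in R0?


Register and memory trace:
  MOV R1, 255  → R1 = 255
  STORE [500], R1  → mem[500] = 255
  MOV R1, 0  → R1 = 0
  LOAD R0, [500]  → R0 = mem[500] = 255
Final: R0 = 255

255


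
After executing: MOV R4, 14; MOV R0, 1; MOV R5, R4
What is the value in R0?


Register state trace:
  MOV R4, 14  → R4 = 14
  MOV R0, 1  → R0 = 1
  MOV R5, R4  → R5 = 14
Final: R0 = 1

1


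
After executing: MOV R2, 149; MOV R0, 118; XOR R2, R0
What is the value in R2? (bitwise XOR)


Register state trace:
  MOV R2, 149  → R2 = 149 (0b10010101)
  MOV R0, 118  → R0 = 118 (0b01110110)
  XOR R2, R0  → R2 = 149 XOR 118 = 227 (0b11100011)
Final: R2 = 227

227


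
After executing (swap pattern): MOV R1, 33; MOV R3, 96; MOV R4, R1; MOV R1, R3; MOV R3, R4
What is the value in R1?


Register state trace (swap pattern):
  MOV R1, 33  → R1 = 33
  MOV R3, 96  → R3 = 96
  MOV R4, R1  → R4 = 33  (save R1)
  MOV R1, R3  → R1 = 96  (R1 gets R3's value)
  MOV R3, R4  → R3 = 33  (R3 gets saved value)
Final: R1 = 96

96


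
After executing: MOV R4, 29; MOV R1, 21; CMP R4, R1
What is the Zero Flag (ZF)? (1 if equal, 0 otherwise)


Register state trace:
  MOV R4, 29  → R4 = 29
  MOV R1, 21  → R1 = 21
  CMP R4, R1  → computes 29 - 21 = 8
  Result is nonzero, so values are not equal
ZF = 0

0


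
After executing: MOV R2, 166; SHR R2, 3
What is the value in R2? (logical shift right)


Register state trace:
  MOV R2, 166  → R2 = 166
  SHR R2, 3  → R2 = 166 >> 3 = 166 // 2^3 = 20
Final: R2 = 20

20


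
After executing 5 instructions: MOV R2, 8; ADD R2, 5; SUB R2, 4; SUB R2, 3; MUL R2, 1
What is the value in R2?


Register state trace:
  MOV R2, 8  → R2 = 8
  ADD R2, 5  → R2 = 8 + 5 = 13
  SUB R2, 4  → R2 = 13 - 4 = 9
  SUB R2, 3  → R2 = 9 - 3 = 6
  MUL R2, 1  → R2 = 6 * 1 = 6
Final: R2 = 6

6


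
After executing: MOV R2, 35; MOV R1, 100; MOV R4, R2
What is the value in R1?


Register state trace:
  MOV R2, 35  → R2 = 35
  MOV R1, 100  → R1 = 100
  MOV R4, R2  → R4 = 35
Final: R1 = 100

100


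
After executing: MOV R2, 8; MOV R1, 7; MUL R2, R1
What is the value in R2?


Register state trace:
  MOV R2, 8  → R2 = 8
  MOV R1, 7  → R1 = 7
  MUL R2, R1  → R2 = 8 * 7 = 56
Final: R2 = 56

56


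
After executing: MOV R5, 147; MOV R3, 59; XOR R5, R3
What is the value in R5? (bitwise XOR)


Register state trace:
  MOV R5, 147  → R5 = 147 (0b10010011)
  MOV R3, 59  → R3 = 59 (0b00111011)
  XOR R5, R3  → R5 = 147 XOR 59 = 168 (0b10101000)
Final: R5 = 168

168


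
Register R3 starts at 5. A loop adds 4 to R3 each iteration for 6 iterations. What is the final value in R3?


Starting value: R3 = 5
  Iter 1: R3 = 5 + 4 = 9
  Iter 2: R3 = 9 + 4 = 13
  Iter 3: R3 = 13 + 4 = 17
  Iter 4: R3 = 17 + 4 = 21
  Iter 5: R3 = 21 + 4 = 25
  Iter 6: R3 = 25 + 4 = 29
Final: R3 = 29

29


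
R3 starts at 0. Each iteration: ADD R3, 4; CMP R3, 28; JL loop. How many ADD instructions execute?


Loop trace (R3 starts at 0, target 28, step 4):
  ADD #1: R3 = 0 + 4 = 4  → 4 < 28, loop
  ADD #2: R3 = 4 + 4 = 8  → 8 < 28, loop
  ADD #3: R3 = 8 + 4 = 12  → 12 < 28, loop
  ADD #4: R3 = 12 + 4 = 16  → 16 < 28, loop
  ADD #5: R3 = 16 + 4 = 20  → 20 < 28, loop
  ADD #6: R3 = 20 + 4 = 24  → 24 < 28, loop
  ADD #7: R3 = 24 + 4 = 28  → 28 >= 28, exit
Total ADD instructions: 7

7


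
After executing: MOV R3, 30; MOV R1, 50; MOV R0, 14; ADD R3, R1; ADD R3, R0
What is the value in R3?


Register state trace:
  MOV R3, 30  → R3 = 30
  MOV R1, 50  → R1 = 50
  MOV R0, 14  → R0 = 14
  ADD R3, R1  → R3 = 30 + 50 = 80
  ADD R3, R0  → R3 = 80 + 14 = 94
Final: R3 = 94

94


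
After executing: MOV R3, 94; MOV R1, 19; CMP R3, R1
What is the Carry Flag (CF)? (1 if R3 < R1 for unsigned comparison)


Register state trace:
  MOV R3, 94  → R3 = 94
  MOV R1, 19  → R1 = 19
  CMP R3, R1  → unsigned 94 - 19: no borrow
  94 >= 19, so CF = 0
CF = 0

0


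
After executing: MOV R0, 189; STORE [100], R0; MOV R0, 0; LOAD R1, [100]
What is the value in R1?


Register and memory trace:
  MOV R0, 189  → R0 = 189
  STORE [100], R0  → mem[100] = 189
  MOV R0, 0  → R0 = 0
  LOAD R1, [100]  → R1 = mem[100] = 189
Final: R1 = 189

189


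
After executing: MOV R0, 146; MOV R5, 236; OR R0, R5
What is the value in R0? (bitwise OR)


Register state trace:
  MOV R0, 146  → R0 = 146 (0b10010010)
  MOV R5, 236  → R5 = 236 (0b11101100)
  OR R0, R5   → R0 = 146 OR 236 = 254 (0b11111110)
Final: R0 = 254

254


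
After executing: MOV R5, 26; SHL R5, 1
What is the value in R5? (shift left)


Register state trace:
  MOV R5, 26  → R5 = 26
  SHL R5, 1  → R5 = 26 << 1 = 26 * 2^1 = 52
Final: R5 = 52

52


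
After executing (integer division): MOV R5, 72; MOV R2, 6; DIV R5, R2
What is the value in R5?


Register state trace:
  MOV R5, 72  → R5 = 72
  MOV R2, 6  → R2 = 6
  DIV R5, R2  → R5 = 72 // 6 = 12
Final: R5 = 12

12


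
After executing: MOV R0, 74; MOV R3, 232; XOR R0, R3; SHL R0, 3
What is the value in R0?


Register state trace:
  MOV R0, 74  → R0 = 74 (0b01001010)
  MOV R3, 232  → R3 = 232 (0b11101000)
  XOR R0, R3  → R0 = 74 XOR 232 = 162 (0b10100010)
  SHL R0, 3  → R0 = 162 << 3 = 1296
Final: R0 = 1296

1296


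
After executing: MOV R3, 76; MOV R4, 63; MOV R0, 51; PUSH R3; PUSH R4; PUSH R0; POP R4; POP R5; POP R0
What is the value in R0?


Stack trace (top is rightmost):
  MOV R3, 76  → R3 = 76
  MOV R4, 63  → R4 = 63
  MOV R0, 51  → R0 = 51
  PUSH R3  → stack: [76]
  PUSH R4  → stack: [76, 63]
  PUSH R0  → stack: [76, 63, 51]
  POP R4  → R4 = 51, stack: [76, 63]
  POP R5  → R5 = 63, stack: [76]
  POP R0  → R0 = 76, stack: []
Final: R0 = 76

76


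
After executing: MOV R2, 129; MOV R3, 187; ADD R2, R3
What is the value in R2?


Register state trace:
  MOV R2, 129  → R2 = 129
  MOV R3, 187  → R3 = 187
  ADD R2, R3  → R2 = 129 + 187 = 316
Final: R2 = 316

316


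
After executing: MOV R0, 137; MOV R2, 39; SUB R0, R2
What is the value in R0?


Register state trace:
  MOV R0, 137  → R0 = 137
  MOV R2, 39  → R2 = 39
  SUB R0, R2  → R0 = 137 - 39 = 98
Final: R0 = 98

98


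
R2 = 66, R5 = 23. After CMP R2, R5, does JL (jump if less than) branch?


Trace:
  R2 = 66, R5 = 23
  CMP R2, R5  → compares 66 vs 23
  JL checks: is 66 less than 23?
  66 > 23, so condition is false
Branch taken: No

No


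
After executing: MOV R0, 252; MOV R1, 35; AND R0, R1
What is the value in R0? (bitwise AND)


Register state trace:
  MOV R0, 252  → R0 = 252 (0b11111100)
  MOV R1, 35  → R1 = 35 (0b00100011)
  AND R0, R1  → R0 = 252 AND 35 = 32 (0b00100000)
Final: R0 = 32

32


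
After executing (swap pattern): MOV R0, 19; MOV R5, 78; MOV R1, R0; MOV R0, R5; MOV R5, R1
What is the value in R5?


Register state trace (swap pattern):
  MOV R0, 19  → R0 = 19
  MOV R5, 78  → R5 = 78
  MOV R1, R0  → R1 = 19  (save R0)
  MOV R0, R5  → R0 = 78  (R0 gets R5's value)
  MOV R5, R1  → R5 = 19  (R5 gets saved value)
Final: R5 = 19

19


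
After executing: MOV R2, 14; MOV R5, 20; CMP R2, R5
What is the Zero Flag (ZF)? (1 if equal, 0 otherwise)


Register state trace:
  MOV R2, 14  → R2 = 14
  MOV R5, 20  → R5 = 20
  CMP R2, R5  → computes 14 - 20 = -6
  Result is nonzero, so values are not equal
ZF = 0

0


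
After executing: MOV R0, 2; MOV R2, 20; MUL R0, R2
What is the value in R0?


Register state trace:
  MOV R0, 2  → R0 = 2
  MOV R2, 20  → R2 = 20
  MUL R0, R2  → R0 = 2 * 20 = 40
Final: R0 = 40

40


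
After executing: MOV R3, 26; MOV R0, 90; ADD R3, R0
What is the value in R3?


Register state trace:
  MOV R3, 26  → R3 = 26
  MOV R0, 90  → R0 = 90
  ADD R3, R0  → R3 = 26 + 90 = 116
Final: R3 = 116

116


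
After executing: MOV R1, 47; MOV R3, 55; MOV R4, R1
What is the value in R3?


Register state trace:
  MOV R1, 47  → R1 = 47
  MOV R3, 55  → R3 = 55
  MOV R4, R1  → R4 = 47
Final: R3 = 55

55


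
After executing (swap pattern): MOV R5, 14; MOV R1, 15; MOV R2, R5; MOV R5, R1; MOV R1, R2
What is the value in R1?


Register state trace (swap pattern):
  MOV R5, 14  → R5 = 14
  MOV R1, 15  → R1 = 15
  MOV R2, R5  → R2 = 14  (save R5)
  MOV R5, R1  → R5 = 15  (R5 gets R1's value)
  MOV R1, R2  → R1 = 14  (R1 gets saved value)
Final: R1 = 14

14


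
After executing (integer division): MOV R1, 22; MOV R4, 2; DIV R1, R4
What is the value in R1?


Register state trace:
  MOV R1, 22  → R1 = 22
  MOV R4, 2  → R4 = 2
  DIV R1, R4  → R1 = 22 // 2 = 11
Final: R1 = 11

11


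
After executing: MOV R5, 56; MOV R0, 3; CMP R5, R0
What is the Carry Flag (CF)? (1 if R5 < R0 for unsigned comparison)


Register state trace:
  MOV R5, 56  → R5 = 56
  MOV R0, 3  → R0 = 3
  CMP R5, R0  → unsigned 56 - 3: no borrow
  56 >= 3, so CF = 0
CF = 0

0


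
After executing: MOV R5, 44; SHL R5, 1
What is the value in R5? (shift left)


Register state trace:
  MOV R5, 44  → R5 = 44
  SHL R5, 1  → R5 = 44 << 1 = 44 * 2^1 = 88
Final: R5 = 88

88


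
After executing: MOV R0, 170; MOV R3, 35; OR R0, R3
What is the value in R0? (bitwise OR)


Register state trace:
  MOV R0, 170  → R0 = 170 (0b10101010)
  MOV R3, 35  → R3 = 35 (0b00100011)
  OR R0, R3   → R0 = 170 OR 35 = 171 (0b10101011)
Final: R0 = 171

171


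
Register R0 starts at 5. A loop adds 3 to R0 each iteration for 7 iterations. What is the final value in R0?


Starting value: R0 = 5
  Iter 1: R0 = 5 + 3 = 8
  Iter 2: R0 = 8 + 3 = 11
  Iter 3: R0 = 11 + 3 = 14
  Iter 4: R0 = 14 + 3 = 17
  Iter 5: R0 = 17 + 3 = 20
  Iter 6: R0 = 20 + 3 = 23
  Iter 7: R0 = 23 + 3 = 26
Final: R0 = 26

26


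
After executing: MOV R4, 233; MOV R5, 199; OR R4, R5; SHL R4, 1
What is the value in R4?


Register state trace:
  MOV R4, 233  → R4 = 233 (0b11101001)
  MOV R5, 199  → R5 = 199 (0b11000111)
  OR R4, R5  → R4 = 233 OR 199 = 239 (0b11101111)
  SHL R4, 1  → R4 = 239 << 1 = 478
Final: R4 = 478

478


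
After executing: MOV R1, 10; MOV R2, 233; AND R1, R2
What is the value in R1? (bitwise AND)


Register state trace:
  MOV R1, 10  → R1 = 10 (0b00001010)
  MOV R2, 233  → R2 = 233 (0b11101001)
  AND R1, R2  → R1 = 10 AND 233 = 8 (0b00001000)
Final: R1 = 8

8


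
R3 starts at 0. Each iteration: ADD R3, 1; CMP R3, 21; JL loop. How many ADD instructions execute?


Loop trace (R3 starts at 0, target 21, step 1):
  ADD #1: R3 = 0 + 1 = 1  → 1 < 21, loop
  ADD #2: R3 = 1 + 1 = 2  → 2 < 21, loop
  ADD #3: R3 = 2 + 1 = 3  → 3 < 21, loop
  ADD #4: R3 = 3 + 1 = 4  → 4 < 21, loop
  ADD #5: R3 = 4 + 1 = 5  → 5 < 21, loop
  ADD #6: R3 = 5 + 1 = 6  → 6 < 21, loop
  ADD #7: R3 = 6 + 1 = 7  → 7 < 21, loop
  ADD #8: R3 = 7 + 1 = 8  → 8 < 21, loop
  ADD #9: R3 = 8 + 1 = 9  → 9 < 21, loop
  ADD #10: R3 = 9 + 1 = 10  → 10 < 21, loop
  ADD #11: R3 = 10 + 1 = 11  → 11 < 21, loop
  ADD #12: R3 = 11 + 1 = 12  → 12 < 21, loop
  ADD #13: R3 = 12 + 1 = 13  → 13 < 21, loop
  ADD #14: R3 = 13 + 1 = 14  → 14 < 21, loop
  ADD #15: R3 = 14 + 1 = 15  → 15 < 21, loop
  ADD #16: R3 = 15 + 1 = 16  → 16 < 21, loop
  ADD #17: R3 = 16 + 1 = 17  → 17 < 21, loop
  ADD #18: R3 = 17 + 1 = 18  → 18 < 21, loop
  ADD #19: R3 = 18 + 1 = 19  → 19 < 21, loop
  ADD #20: R3 = 19 + 1 = 20  → 20 < 21, loop
  ADD #21: R3 = 20 + 1 = 21  → 21 >= 21, exit
Total ADD instructions: 21

21


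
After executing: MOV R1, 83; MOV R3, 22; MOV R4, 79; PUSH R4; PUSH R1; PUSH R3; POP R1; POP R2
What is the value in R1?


Stack trace (top is rightmost):
  MOV R1, 83  → R1 = 83
  MOV R3, 22  → R3 = 22
  MOV R4, 79  → R4 = 79
  PUSH R4  → stack: [79]
  PUSH R1  → stack: [79, 83]
  PUSH R3  → stack: [79, 83, 22]
  POP R1  → R1 = 22, stack: [79, 83]
  POP R2  → R2 = 83, stack: [79]
Final: R1 = 22

22


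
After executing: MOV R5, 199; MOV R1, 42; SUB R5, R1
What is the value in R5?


Register state trace:
  MOV R5, 199  → R5 = 199
  MOV R1, 42  → R1 = 42
  SUB R5, R1  → R5 = 199 - 42 = 157
Final: R5 = 157

157


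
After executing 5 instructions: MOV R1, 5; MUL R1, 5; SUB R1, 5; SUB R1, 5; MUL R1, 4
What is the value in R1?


Register state trace:
  MOV R1, 5  → R1 = 5
  MUL R1, 5  → R1 = 5 * 5 = 25
  SUB R1, 5  → R1 = 25 - 5 = 20
  SUB R1, 5  → R1 = 20 - 5 = 15
  MUL R1, 4  → R1 = 15 * 4 = 60
Final: R1 = 60

60


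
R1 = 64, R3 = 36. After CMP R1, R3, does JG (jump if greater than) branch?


Trace:
  R1 = 64, R3 = 36
  CMP R1, R3  → compares 64 vs 36
  JG checks: is 64 greater than 36?
  64 > 36, so condition is true
Branch taken: Yes

Yes


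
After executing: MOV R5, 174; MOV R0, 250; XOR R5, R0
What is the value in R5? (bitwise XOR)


Register state trace:
  MOV R5, 174  → R5 = 174 (0b10101110)
  MOV R0, 250  → R0 = 250 (0b11111010)
  XOR R5, R0  → R5 = 174 XOR 250 = 84 (0b01010100)
Final: R5 = 84

84


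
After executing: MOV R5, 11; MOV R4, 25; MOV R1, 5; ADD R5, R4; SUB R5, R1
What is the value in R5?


Register state trace:
  MOV R5, 11  → R5 = 11
  MOV R4, 25  → R4 = 25
  MOV R1, 5  → R1 = 5
  ADD R5, R4  → R5 = 11 + 25 = 36
  SUB R5, R1  → R5 = 36 - 5 = 31
Final: R5 = 31

31


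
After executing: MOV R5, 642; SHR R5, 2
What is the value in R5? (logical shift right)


Register state trace:
  MOV R5, 642  → R5 = 642
  SHR R5, 2  → R5 = 642 >> 2 = 642 // 2^2 = 160
Final: R5 = 160

160


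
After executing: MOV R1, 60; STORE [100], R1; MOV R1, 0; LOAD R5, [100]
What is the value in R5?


Register and memory trace:
  MOV R1, 60  → R1 = 60
  STORE [100], R1  → mem[100] = 60
  MOV R1, 0  → R1 = 0
  LOAD R5, [100]  → R5 = mem[100] = 60
Final: R5 = 60

60
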